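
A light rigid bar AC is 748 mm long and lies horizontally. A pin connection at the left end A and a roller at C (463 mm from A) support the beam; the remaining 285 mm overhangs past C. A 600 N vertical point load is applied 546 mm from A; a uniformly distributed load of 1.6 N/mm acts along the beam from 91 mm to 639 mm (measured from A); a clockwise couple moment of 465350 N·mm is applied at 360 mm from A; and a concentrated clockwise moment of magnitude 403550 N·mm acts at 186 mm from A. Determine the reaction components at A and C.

A_x = 0, A_y = -1799 N, C_y = 3275 N

Resultant of the distributed load: 1.6 × 548 = 876.8 N at 365 mm from A.
Moments about A: C_y·463 − 600·546 − (1.6·548)·365 − 465350 − 403550 = 0 → C_y = 1516532/463 = 3275.45 ≈ 3275 N.
ΣF_y = 0: A_y + 3275.45 − 600 − 1.6·548 = 0 → A_y = -1799 N.
ΣF_x = 0: no horizontal applied forces, so A_x = 0.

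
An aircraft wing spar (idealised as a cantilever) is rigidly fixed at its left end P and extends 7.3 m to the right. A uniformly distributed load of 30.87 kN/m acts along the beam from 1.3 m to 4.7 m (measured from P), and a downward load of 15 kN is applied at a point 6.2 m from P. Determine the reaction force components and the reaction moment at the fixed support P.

Resultant of the distributed load: 30.87 × 3.4 = 104.958 kN at 3 m from P.
ΣF_x = 0: P_x = 0.
ΣF_y = 0: P_y − 30.87·3.4 − 15 = 0 → P_y = 120.0 kN.
ΣM about P: M_P − (30.87·3.4)·3 − 15·6.2 = 0 → M_P = 407.9 kN·m.

P_x = 0, P_y = 120.0 kN, M_P = 407.9 kN·m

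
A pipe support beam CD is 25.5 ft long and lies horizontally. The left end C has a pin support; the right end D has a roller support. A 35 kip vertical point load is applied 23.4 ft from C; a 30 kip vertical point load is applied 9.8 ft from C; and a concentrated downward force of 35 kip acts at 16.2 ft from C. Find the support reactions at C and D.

Taking moments about C: D_y·25.5 − 35·23.4 − 30·9.8 − 35·16.2 = 0 → D_y = 1680/25.5 = 65.8824 ≈ 65.88 kip.
ΣF_y = 0: C_y + 65.8824 − 35 − 30 − 35 = 0 → C_y = 34.12 kip.
ΣF_x = 0: no horizontal applied forces, so C_x = 0.

C_x = 0, C_y = 34.12 kip, D_y = 65.88 kip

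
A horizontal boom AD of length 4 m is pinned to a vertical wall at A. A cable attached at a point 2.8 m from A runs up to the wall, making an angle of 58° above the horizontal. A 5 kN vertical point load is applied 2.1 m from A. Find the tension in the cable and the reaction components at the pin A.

T = 4.422 kN, A_x = 2.343 kN, A_y = 1.250 kN

ΣM about A: T·sin58°·2.8 − 5·2.1 = 0 → T = 10.5/(2.8·0.848048) = 4.42192 ≈ 4.422 kN.
ΣF_x = 0: A_x − T·cos58° = 0 → A_x = 4.42192 × 0.529919 = 2.343 kN.
ΣF_y = 0: A_y + T·sin58° − 5 = 0 → A_y = 5 − 4.42192 × 0.848048 = 1.250 kN.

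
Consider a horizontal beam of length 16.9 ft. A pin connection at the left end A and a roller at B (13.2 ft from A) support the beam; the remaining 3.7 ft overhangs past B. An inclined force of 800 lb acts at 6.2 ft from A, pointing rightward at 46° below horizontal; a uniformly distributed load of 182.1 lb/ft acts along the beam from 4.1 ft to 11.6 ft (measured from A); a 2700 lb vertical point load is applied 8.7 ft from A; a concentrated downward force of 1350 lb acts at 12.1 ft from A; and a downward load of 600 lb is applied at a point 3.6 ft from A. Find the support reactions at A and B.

Resultant of the distributed load: 182.1 × 7.5 = 1365.75 lb at 7.85 ft from A.
ΣM about A: B_y·13.2 − 800·sin46°·6.2 − (182.1·7.5)·7.85 − 2700·8.7 − 1350·12.1 − 600·3.6 = 0 → B_y = 56274.1/13.2 = 4263.19 ≈ 4263 lb.
ΣF_y = 0: A_y + 4263.19 − 800·sin46° − 182.1·7.5 − 2700 − 1350 − 600 = 0 → A_y = 2328 lb.
ΣF_x = 0: A_x + 800·cos46° = 0 → A_x = -555.7 lb.

A_x = -555.7 lb, A_y = 2328 lb, B_y = 4263 lb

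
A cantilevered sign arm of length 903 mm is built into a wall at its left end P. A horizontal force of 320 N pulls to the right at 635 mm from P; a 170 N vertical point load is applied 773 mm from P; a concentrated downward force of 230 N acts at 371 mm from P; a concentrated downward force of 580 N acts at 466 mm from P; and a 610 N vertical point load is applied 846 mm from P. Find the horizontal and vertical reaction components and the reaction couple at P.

ΣF_x = 0: P_x + 320 = 0 → P_x = -320.0 N.
ΣF_y = 0: P_y − 170 − 230 − 580 − 610 = 0 → P_y = 1590 N.
ΣM about P: M_P − 170·773 − 230·371 − 580·466 − 610·846 = 0 → M_P = 1003000 N·mm.

P_x = -320.0 N, P_y = 1590 N, M_P = 1003000 N·mm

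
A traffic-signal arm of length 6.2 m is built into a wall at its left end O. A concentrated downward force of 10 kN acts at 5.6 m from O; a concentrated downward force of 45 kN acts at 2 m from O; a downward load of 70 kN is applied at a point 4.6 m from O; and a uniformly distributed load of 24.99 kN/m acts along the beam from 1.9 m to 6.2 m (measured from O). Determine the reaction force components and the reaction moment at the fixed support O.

O_x = 0, O_y = 232.5 kN, M_O = 903.2 kN·m

Resultant of the distributed load: 24.99 × 4.3 = 107.457 kN at 4.05 m from O.
ΣF_x = 0: O_x = 0.
ΣF_y = 0: O_y − 10 − 45 − 70 − 24.99·4.3 = 0 → O_y = 232.5 kN.
ΣM about O: M_O − 10·5.6 − 45·2 − 70·4.6 − (24.99·4.3)·4.05 = 0 → M_O = 903.2 kN·m.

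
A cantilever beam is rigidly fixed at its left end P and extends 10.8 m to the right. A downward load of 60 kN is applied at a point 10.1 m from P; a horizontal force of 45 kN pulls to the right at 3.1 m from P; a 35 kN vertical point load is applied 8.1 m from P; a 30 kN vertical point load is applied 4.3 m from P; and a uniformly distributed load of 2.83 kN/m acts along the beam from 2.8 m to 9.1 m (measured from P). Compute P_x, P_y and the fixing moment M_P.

Resultant of the distributed load: 2.83 × 6.3 = 17.829 kN at 5.95 m from P.
ΣF_x = 0: P_x + 45 = 0 → P_x = -45.00 kN.
ΣF_y = 0: P_y − 60 − 35 − 30 − 2.83·6.3 = 0 → P_y = 142.8 kN.
ΣM about P: M_P − 60·10.1 − 35·8.1 − 30·4.3 − (2.83·6.3)·5.95 = 0 → M_P = 1125 kN·m.

P_x = -45.00 kN, P_y = 142.8 kN, M_P = 1125 kN·m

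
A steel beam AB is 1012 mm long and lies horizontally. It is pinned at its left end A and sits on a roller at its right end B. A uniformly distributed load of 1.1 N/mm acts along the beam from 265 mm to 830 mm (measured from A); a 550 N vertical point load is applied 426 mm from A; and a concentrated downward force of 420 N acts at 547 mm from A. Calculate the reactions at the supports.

Resultant of the distributed load: 1.1 × 565 = 621.5 N at 547.5 mm from A.
Moments about A: B_y·1012 − (1.1·565)·547.5 − 550·426 − 420·547 = 0 → B_y = 804311.25/1012 = 794.774 ≈ 794.8 N.
ΣF_y = 0: A_y + 794.774 − 1.1·565 − 550 − 420 = 0 → A_y = 796.7 N.
ΣF_x = 0: no horizontal applied forces, so A_x = 0.

A_x = 0, A_y = 796.7 N, B_y = 794.8 N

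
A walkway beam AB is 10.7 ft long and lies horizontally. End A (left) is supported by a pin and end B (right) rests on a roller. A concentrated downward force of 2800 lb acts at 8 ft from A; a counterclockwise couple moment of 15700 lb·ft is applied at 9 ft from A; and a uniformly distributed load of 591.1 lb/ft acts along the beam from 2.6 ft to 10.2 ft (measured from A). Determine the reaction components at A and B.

Resultant of the distributed load: 591.1 × 7.6 = 4492.36 lb at 6.4 ft from A.
Moments about A: B_y·10.7 − 2800·8 + 15700 − (591.1·7.6)·6.4 = 0 → B_y = 35451.104/10.7 = 3313.19 ≈ 3313 lb.
ΣF_y = 0: A_y + 3313.19 − 2800 − 591.1·7.6 = 0 → A_y = 3979 lb.
ΣF_x = 0: no horizontal applied forces, so A_x = 0.

A_x = 0, A_y = 3979 lb, B_y = 3313 lb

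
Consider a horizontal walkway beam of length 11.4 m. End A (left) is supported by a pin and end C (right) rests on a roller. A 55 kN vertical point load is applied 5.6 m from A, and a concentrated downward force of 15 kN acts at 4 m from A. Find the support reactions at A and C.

Taking moments about A: C_y·11.4 − 55·5.6 − 15·4 = 0 → C_y = 368/11.4 = 32.2807 ≈ 32.28 kN.
ΣF_y = 0: A_y + 32.2807 − 55 − 15 = 0 → A_y = 37.72 kN.
ΣF_x = 0: no horizontal applied forces, so A_x = 0.

A_x = 0, A_y = 37.72 kN, C_y = 32.28 kN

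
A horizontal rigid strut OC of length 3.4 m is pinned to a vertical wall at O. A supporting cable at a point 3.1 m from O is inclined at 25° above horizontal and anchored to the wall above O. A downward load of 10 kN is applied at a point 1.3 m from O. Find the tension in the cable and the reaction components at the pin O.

ΣM about O: T·sin25°·3.1 − 10·1.3 = 0 → T = 13/(3.1·0.422618) = 9.92279 ≈ 9.923 kN.
ΣF_x = 0: O_x − T·cos25° = 0 → O_x = 9.92279 × 0.906308 = 8.993 kN.
ΣF_y = 0: O_y + T·sin25° − 10 = 0 → O_y = 10 − 9.92279 × 0.422618 = 5.806 kN.

T = 9.923 kN, O_x = 8.993 kN, O_y = 5.806 kN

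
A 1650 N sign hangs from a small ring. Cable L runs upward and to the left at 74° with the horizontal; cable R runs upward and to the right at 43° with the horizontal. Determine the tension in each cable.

ΣF_x = 0: −T_L·cos74° + T_R·cos43° = 0 → T_R = 0.376887·T_L.
ΣF_y = 0: T_L·sin74° + T_R·sin43° = 1650.
Substitute: T_L·(0.961262 + 0.376887·0.681998) = 1650 → T_L = 1354.35 ≈ 1354 N.
Then T_R = 0.376887 × 1354.35 = 510.4 N.

T_L = 1354 N, T_R = 510.4 N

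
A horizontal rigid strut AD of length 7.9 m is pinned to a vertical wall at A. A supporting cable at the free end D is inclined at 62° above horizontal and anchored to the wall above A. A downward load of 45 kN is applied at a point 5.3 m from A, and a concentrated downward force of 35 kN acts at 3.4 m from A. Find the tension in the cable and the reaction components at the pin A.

T = 51.25 kN, A_x = 24.06 kN, A_y = 34.75 kN

ΣM about A: T·sin62°·7.9 − 45·5.3 − 35·3.4 = 0 → T = 357.5/(7.9·0.882948) = 51.2524 ≈ 51.25 kN.
ΣF_x = 0: A_x − T·cos62° = 0 → A_x = 51.2524 × 0.469472 = 24.06 kN.
ΣF_y = 0: A_y + T·sin62° − 45 − 35 = 0 → A_y = 80 − 51.2524 × 0.882948 = 34.75 kN.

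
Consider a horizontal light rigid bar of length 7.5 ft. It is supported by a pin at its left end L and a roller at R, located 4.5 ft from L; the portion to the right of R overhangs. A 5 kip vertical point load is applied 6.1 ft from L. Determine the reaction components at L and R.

L_x = 0, L_y = -1.778 kip, R_y = 6.778 kip

Moments about L: R_y·4.5 − 5·6.1 = 0 → R_y = 30.5/4.5 = 6.77778 ≈ 6.778 kip.
ΣF_y = 0: L_y + 6.77778 − 5 = 0 → L_y = -1.778 kip.
ΣF_x = 0: no horizontal applied forces, so L_x = 0.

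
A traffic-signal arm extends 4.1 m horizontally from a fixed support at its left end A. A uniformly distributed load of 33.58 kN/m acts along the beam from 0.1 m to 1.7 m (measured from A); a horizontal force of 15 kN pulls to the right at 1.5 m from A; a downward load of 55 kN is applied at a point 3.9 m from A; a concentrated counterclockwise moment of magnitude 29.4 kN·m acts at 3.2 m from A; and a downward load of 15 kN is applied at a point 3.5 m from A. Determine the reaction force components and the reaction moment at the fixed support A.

A_x = -15.00 kN, A_y = 123.7 kN, M_A = 286.0 kN·m

Resultant of the distributed load: 33.58 × 1.6 = 53.728 kN at 0.9 m from A.
ΣF_x = 0: A_x + 15 = 0 → A_x = -15.00 kN.
ΣF_y = 0: A_y − 33.58·1.6 − 55 − 15 = 0 → A_y = 123.7 kN.
ΣM about A: M_A − (33.58·1.6)·0.9 − 55·3.9 + 29.4 − 15·3.5 = 0 → M_A = 286.0 kN·m.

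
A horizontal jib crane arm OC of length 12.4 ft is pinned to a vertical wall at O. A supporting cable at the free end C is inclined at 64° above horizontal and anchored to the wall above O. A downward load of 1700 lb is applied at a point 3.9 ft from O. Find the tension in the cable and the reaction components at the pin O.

T = 594.9 lb, O_x = 260.8 lb, O_y = 1165 lb

ΣM about O: T·sin64°·12.4 − 1700·3.9 = 0 → T = 6630/(12.4·0.898794) = 594.883 ≈ 594.9 lb.
ΣF_x = 0: O_x − T·cos64° = 0 → O_x = 594.883 × 0.438371 = 260.8 lb.
ΣF_y = 0: O_y + T·sin64° − 1700 = 0 → O_y = 1700 − 594.883 × 0.898794 = 1165 lb.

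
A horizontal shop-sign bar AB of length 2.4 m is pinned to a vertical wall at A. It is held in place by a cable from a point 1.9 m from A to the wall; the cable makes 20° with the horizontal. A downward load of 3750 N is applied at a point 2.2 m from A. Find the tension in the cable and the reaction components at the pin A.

T = 12700 N, A_x = 11930 N, A_y = -592.1 N

ΣM about A: T·sin20°·1.9 − 3750·2.2 = 0 → T = 8250/(1.9·0.34202) = 12695.5 ≈ 12700 N.
ΣF_x = 0: A_x − T·cos20° = 0 → A_x = 12695.5 × 0.939693 = 11930 N.
ΣF_y = 0: A_y + T·sin20° − 3750 = 0 → A_y = 3750 − 12695.5 × 0.34202 = -592.1 N.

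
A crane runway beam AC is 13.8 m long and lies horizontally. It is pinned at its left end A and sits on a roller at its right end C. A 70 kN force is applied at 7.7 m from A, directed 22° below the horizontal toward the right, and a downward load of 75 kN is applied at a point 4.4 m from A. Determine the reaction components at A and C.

ΣM about A: C_y·13.8 − 70·sin22°·7.7 − 75·4.4 = 0 → C_y = 531.913/13.8 = 38.5444 ≈ 38.54 kN.
ΣF_y = 0: A_y + 38.5444 − 70·sin22° − 75 = 0 → A_y = 62.68 kN.
ΣF_x = 0: A_x + 70·cos22° = 0 → A_x = -64.90 kN.

A_x = -64.90 kN, A_y = 62.68 kN, C_y = 38.54 kN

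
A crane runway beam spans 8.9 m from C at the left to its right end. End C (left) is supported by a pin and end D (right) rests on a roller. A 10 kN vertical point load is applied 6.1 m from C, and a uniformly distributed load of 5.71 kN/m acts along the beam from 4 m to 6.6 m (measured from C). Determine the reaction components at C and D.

Resultant of the distributed load: 5.71 × 2.6 = 14.846 kN at 5.3 m from C.
Moments about C: D_y·8.9 − 10·6.1 − (5.71·2.6)·5.3 = 0 → D_y = 139.6838/8.9 = 15.6948 ≈ 15.69 kN.
ΣF_y = 0: C_y + 15.6948 − 10 − 5.71·2.6 = 0 → C_y = 9.151 kN.
ΣF_x = 0: no horizontal applied forces, so C_x = 0.

C_x = 0, C_y = 9.151 kN, D_y = 15.69 kN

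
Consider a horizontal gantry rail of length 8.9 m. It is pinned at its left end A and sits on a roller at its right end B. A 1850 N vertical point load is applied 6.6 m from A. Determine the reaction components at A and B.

Moments about A: B_y·8.9 − 1850·6.6 = 0 → B_y = 12210/8.9 = 1371.91 ≈ 1372 N.
ΣF_y = 0: A_y + 1371.91 − 1850 = 0 → A_y = 478.1 N.
ΣF_x = 0: no horizontal applied forces, so A_x = 0.

A_x = 0, A_y = 478.1 N, B_y = 1372 N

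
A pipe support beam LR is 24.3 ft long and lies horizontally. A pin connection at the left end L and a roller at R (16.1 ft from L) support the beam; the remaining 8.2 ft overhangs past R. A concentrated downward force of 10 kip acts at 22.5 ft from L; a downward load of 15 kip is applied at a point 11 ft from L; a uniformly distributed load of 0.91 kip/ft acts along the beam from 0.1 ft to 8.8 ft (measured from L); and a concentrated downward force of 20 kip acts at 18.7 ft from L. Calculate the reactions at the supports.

Resultant of the distributed load: 0.91 × 8.7 = 7.917 kip at 4.45 ft from L.
ΣM about L: R_y·16.1 − 10·22.5 − 15·11 − (0.91·8.7)·4.45 − 20·18.7 = 0 → R_y = 799.23065/16.1 = 49.6417 ≈ 49.64 kip.
ΣF_y = 0: L_y + 49.6417 − 10 − 15 − 0.91·8.7 − 20 = 0 → L_y = 3.275 kip.
ΣF_x = 0: no horizontal applied forces, so L_x = 0.

L_x = 0, L_y = 3.275 kip, R_y = 49.64 kip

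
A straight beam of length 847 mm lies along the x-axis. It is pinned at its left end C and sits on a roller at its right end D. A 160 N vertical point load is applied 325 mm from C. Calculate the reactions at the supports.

Moments about C: D_y·847 − 160·325 = 0 → D_y = 52000/847 = 61.3932 ≈ 61.39 N.
ΣF_y = 0: C_y + 61.3932 − 160 = 0 → C_y = 98.61 N.
ΣF_x = 0: no horizontal applied forces, so C_x = 0.

C_x = 0, C_y = 98.61 N, D_y = 61.39 N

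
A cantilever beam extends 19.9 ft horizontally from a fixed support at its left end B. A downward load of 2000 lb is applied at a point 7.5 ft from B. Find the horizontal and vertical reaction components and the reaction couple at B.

ΣF_x = 0: B_x = 0.
ΣF_y = 0: B_y − 2000 = 0 → B_y = 2000 lb.
ΣM about B: M_B − 2000·7.5 = 0 → M_B = 15000 lb·ft.

B_x = 0, B_y = 2000 lb, M_B = 15000 lb·ft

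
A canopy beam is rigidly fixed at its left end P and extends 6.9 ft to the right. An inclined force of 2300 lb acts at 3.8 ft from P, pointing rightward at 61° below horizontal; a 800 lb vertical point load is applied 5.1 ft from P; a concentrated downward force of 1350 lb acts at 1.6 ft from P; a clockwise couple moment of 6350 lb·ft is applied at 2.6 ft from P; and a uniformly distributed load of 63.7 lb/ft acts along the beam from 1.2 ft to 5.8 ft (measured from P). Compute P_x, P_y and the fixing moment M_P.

Resultant of the distributed load: 63.7 × 4.6 = 293.02 lb at 3.5 ft from P.
ΣF_x = 0: P_x + 2300·cos61° = 0 → P_x = -1115 lb.
ΣF_y = 0: P_y − 2300·sin61° − 800 − 1350 − 63.7·4.6 = 0 → P_y = 4455 lb.
ΣM about P: M_P − 2300·sin61°·3.8 − 800·5.1 − 1350·1.6 − 6350 − (63.7·4.6)·3.5 = 0 → M_P = 21260 lb·ft.

P_x = -1115 lb, P_y = 4455 lb, M_P = 21260 lb·ft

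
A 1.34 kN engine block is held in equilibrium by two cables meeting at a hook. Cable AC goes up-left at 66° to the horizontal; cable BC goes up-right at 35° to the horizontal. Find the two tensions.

T_AC = 1.118 kN, T_BC = 0.5552 kN

ΣF_x = 0: −T_AC·cos66° + T_BC·cos35° = 0 → T_BC = 0.496534·T_AC.
ΣF_y = 0: T_AC·sin66° + T_BC·sin35° = 1.34.
Substitute: T_AC·(0.913545 + 0.496534·0.573576) = 1.34 → T_AC = 1.11821 ≈ 1.118 kN.
Then T_BC = 0.496534 × 1.11821 = 0.5552 kN.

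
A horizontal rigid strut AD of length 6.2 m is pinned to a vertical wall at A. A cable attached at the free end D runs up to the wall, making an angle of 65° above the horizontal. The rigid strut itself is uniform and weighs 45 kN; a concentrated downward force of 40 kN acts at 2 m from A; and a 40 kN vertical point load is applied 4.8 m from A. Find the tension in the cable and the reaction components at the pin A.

ΣM about A: T·sin65°·6.2 − 45·3.1 − 40·2 − 40·4.8 = 0 → T = 411.5/(6.2·0.906308) = 73.2322 ≈ 73.23 kN.
ΣF_x = 0: A_x − T·cos65° = 0 → A_x = 73.2322 × 0.422618 = 30.95 kN.
ΣF_y = 0: A_y + T·sin65° − 45 − 40 − 40 = 0 → A_y = 125 − 73.2322 × 0.906308 = 58.63 kN.

T = 73.23 kN, A_x = 30.95 kN, A_y = 58.63 kN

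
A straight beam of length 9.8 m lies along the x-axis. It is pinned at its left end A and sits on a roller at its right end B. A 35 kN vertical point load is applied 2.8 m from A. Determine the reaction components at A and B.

ΣM about A: B_y·9.8 − 35·2.8 = 0 → B_y = 98/9.8 = 10.00 kN.
ΣF_y = 0: A_y + 10 − 35 = 0 → A_y = 25.00 kN.
ΣF_x = 0: no horizontal applied forces, so A_x = 0.

A_x = 0, A_y = 25.00 kN, B_y = 10.00 kN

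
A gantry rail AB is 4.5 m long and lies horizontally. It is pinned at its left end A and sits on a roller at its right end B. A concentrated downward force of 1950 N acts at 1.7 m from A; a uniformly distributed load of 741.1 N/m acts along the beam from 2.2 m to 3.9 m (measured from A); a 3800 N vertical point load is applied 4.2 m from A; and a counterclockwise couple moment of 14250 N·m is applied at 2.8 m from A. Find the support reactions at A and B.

A_x = 0, A_y = 5039 N, B_y = 1971 N

Resultant of the distributed load: 741.1 × 1.7 = 1259.87 N at 3.05 m from A.
Taking moments about A: B_y·4.5 − 1950·1.7 − (741.1·1.7)·3.05 − 3800·4.2 + 14250 = 0 → B_y = 8867.6035/4.5 = 1970.58 ≈ 1971 N.
ΣF_y = 0: A_y + 1970.58 − 1950 − 741.1·1.7 − 3800 = 0 → A_y = 5039 N.
ΣF_x = 0: no horizontal applied forces, so A_x = 0.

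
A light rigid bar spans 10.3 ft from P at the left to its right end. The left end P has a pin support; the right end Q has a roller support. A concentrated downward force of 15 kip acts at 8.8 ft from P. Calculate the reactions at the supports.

Moments about P: Q_y·10.3 − 15·8.8 = 0 → Q_y = 132/10.3 = 12.8155 ≈ 12.82 kip.
ΣF_y = 0: P_y + 12.8155 − 15 = 0 → P_y = 2.184 kip.
ΣF_x = 0: no horizontal applied forces, so P_x = 0.

P_x = 0, P_y = 2.184 kip, Q_y = 12.82 kip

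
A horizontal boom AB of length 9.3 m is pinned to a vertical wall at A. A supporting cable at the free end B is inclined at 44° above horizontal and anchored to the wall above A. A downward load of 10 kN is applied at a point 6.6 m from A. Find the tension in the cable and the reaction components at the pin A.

T = 10.22 kN, A_x = 7.349 kN, A_y = 2.903 kN

ΣM about A: T·sin44°·9.3 − 10·6.6 = 0 → T = 66/(9.3·0.694658) = 10.2162 ≈ 10.22 kN.
ΣF_x = 0: A_x − T·cos44° = 0 → A_x = 10.2162 × 0.71934 = 7.349 kN.
ΣF_y = 0: A_y + T·sin44° − 10 = 0 → A_y = 10 − 10.2162 × 0.694658 = 2.903 kN.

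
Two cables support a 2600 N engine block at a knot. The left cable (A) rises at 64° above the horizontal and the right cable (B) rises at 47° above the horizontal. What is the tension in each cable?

ΣF_x = 0: −T_A·cos64° + T_B·cos47° = 0 → T_B = 0.642774·T_A.
ΣF_y = 0: T_A·sin64° + T_B·sin47° = 2600.
Substitute: T_A·(0.898794 + 0.642774·0.731354) = 2600 → T_A = 1899.35 ≈ 1899 N.
Then T_B = 0.642774 × 1899.35 = 1221 N.

T_A = 1899 N, T_B = 1221 N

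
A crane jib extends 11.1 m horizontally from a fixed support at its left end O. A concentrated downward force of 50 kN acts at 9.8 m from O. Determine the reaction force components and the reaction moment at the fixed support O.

O_x = 0, O_y = 50.00 kN, M_O = 490.0 kN·m

ΣF_x = 0: O_x = 0.
ΣF_y = 0: O_y − 50 = 0 → O_y = 50.00 kN.
ΣM about O: M_O − 50·9.8 = 0 → M_O = 490.0 kN·m.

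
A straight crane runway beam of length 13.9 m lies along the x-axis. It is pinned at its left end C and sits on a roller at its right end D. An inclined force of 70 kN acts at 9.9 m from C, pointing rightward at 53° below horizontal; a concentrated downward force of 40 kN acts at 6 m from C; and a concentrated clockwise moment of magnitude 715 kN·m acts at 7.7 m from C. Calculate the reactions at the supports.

Taking moments about C: D_y·13.9 − 70·sin53°·9.9 − 40·6 − 715 = 0 → D_y = 1508.45/13.9 = 108.522 ≈ 108.5 kN.
ΣF_y = 0: C_y + 108.522 − 70·sin53° − 40 = 0 → C_y = -12.62 kN.
ΣF_x = 0: C_x + 70·cos53° = 0 → C_x = -42.13 kN.

C_x = -42.13 kN, C_y = -12.62 kN, D_y = 108.5 kN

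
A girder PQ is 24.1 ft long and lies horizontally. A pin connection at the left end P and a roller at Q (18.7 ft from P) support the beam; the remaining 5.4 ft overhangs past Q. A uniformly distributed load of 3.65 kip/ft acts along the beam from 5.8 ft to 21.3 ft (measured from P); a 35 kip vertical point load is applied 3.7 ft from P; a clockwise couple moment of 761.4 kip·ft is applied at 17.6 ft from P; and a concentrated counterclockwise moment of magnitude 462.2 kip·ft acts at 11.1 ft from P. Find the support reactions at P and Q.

Resultant of the distributed load: 3.65 × 15.5 = 56.575 kip at 13.55 ft from P.
Moments about P: Q_y·18.7 − (3.65·15.5)·13.55 − 35·3.7 − 761.4 + 462.2 = 0 → Q_y = 1195.29125/18.7 = 63.9193 ≈ 63.92 kip.
ΣF_y = 0: P_y + 63.9193 − 3.65·15.5 − 35 = 0 → P_y = 27.66 kip.
ΣF_x = 0: no horizontal applied forces, so P_x = 0.

P_x = 0, P_y = 27.66 kip, Q_y = 63.92 kip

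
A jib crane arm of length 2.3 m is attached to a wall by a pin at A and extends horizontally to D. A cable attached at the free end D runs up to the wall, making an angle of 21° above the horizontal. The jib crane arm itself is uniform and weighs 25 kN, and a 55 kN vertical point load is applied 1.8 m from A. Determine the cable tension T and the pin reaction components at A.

T = 155.0 kN, A_x = 144.7 kN, A_y = 24.46 kN

ΣM about A: T·sin21°·2.3 − 25·1.15 − 55·1.8 = 0 → T = 127.75/(2.3·0.358368) = 154.99 ≈ 155.0 kN.
ΣF_x = 0: A_x − T·cos21° = 0 → A_x = 154.99 × 0.93358 = 144.7 kN.
ΣF_y = 0: A_y + T·sin21° − 25 − 55 = 0 → A_y = 80 − 154.99 × 0.358368 = 24.46 kN.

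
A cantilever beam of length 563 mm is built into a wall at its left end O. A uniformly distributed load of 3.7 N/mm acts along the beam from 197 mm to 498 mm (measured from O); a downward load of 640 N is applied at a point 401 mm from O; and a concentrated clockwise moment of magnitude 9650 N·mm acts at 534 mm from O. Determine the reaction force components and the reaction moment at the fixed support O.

Resultant of the distributed load: 3.7 × 301 = 1113.7 N at 347.5 mm from O.
ΣF_x = 0: O_x = 0.
ΣF_y = 0: O_y − 3.7·301 − 640 = 0 → O_y = 1754 N.
ΣM about O: M_O − (3.7·301)·347.5 − 640·401 − 9650 = 0 → M_O = 653300 N·mm.

O_x = 0, O_y = 1754 N, M_O = 653300 N·mm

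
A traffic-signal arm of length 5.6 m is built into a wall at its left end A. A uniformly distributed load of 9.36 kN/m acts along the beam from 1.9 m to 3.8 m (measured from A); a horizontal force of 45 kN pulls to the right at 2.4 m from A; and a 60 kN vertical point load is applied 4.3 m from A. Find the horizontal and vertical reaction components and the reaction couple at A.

Resultant of the distributed load: 9.36 × 1.9 = 17.784 kN at 2.85 m from A.
ΣF_x = 0: A_x + 45 = 0 → A_x = -45.00 kN.
ΣF_y = 0: A_y − 9.36·1.9 − 60 = 0 → A_y = 77.78 kN.
ΣM about A: M_A − (9.36·1.9)·2.85 − 60·4.3 = 0 → M_A = 308.7 kN·m.

A_x = -45.00 kN, A_y = 77.78 kN, M_A = 308.7 kN·m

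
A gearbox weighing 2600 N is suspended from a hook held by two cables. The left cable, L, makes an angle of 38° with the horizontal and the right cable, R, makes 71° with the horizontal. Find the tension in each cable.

ΣF_x = 0: −T_L·cos38° + T_R·cos71° = 0 → T_R = 2.42042·T_L.
ΣF_y = 0: T_L·sin38° + T_R·sin71° = 2600.
Substitute: T_L·(0.615661 + 2.42042·0.945519) = 2600 → T_L = 895.251 ≈ 895.3 N.
Then T_R = 2.42042 × 895.251 = 2167 N.

T_L = 895.3 N, T_R = 2167 N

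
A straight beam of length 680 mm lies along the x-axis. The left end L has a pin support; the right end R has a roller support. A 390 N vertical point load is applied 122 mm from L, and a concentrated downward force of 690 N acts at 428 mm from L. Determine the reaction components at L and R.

L_x = 0, L_y = 575.7 N, R_y = 504.3 N

Moments about L: R_y·680 − 390·122 − 690·428 = 0 → R_y = 342900/680 = 504.265 ≈ 504.3 N.
ΣF_y = 0: L_y + 504.265 − 390 − 690 = 0 → L_y = 575.7 N.
ΣF_x = 0: no horizontal applied forces, so L_x = 0.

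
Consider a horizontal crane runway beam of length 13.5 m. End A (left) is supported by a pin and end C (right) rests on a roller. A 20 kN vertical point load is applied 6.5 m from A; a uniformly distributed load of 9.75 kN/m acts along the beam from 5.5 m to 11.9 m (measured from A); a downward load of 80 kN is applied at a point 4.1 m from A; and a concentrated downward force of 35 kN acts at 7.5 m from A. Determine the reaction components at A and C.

A_x = 0, A_y = 103.8 kN, C_y = 93.58 kN

Resultant of the distributed load: 9.75 × 6.4 = 62.4 kN at 8.7 m from A.
Moments about A: C_y·13.5 − 20·6.5 − (9.75·6.4)·8.7 − 80·4.1 − 35·7.5 = 0 → C_y = 1263.38/13.5 = 93.5837 ≈ 93.58 kN.
ΣF_y = 0: A_y + 93.5837 − 20 − 9.75·6.4 − 80 − 35 = 0 → A_y = 103.8 kN.
ΣF_x = 0: no horizontal applied forces, so A_x = 0.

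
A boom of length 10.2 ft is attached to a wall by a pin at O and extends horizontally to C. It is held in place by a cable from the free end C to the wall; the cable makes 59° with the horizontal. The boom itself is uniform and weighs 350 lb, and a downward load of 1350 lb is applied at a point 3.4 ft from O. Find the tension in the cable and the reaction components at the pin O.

T = 729.1 lb, O_x = 375.5 lb, O_y = 1075 lb

ΣM about O: T·sin59°·10.2 − 350·5.1 − 1350·3.4 = 0 → T = 6375/(10.2·0.857167) = 729.146 ≈ 729.1 lb.
ΣF_x = 0: O_x − T·cos59° = 0 → O_x = 729.146 × 0.515038 = 375.5 lb.
ΣF_y = 0: O_y + T·sin59° − 350 − 1350 = 0 → O_y = 1700 − 729.146 × 0.857167 = 1075 lb.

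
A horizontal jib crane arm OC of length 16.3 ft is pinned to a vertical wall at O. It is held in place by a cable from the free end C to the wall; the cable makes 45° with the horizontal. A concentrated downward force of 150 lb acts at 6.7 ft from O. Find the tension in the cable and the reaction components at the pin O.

ΣM about O: T·sin45°·16.3 − 150·6.7 = 0 → T = 1005/(16.3·0.707107) = 87.1953 ≈ 87.20 lb.
ΣF_x = 0: O_x − T·cos45° = 0 → O_x = 87.1953 × 0.707107 = 61.66 lb.
ΣF_y = 0: O_y + T·sin45° − 150 = 0 → O_y = 150 − 87.1953 × 0.707107 = 88.34 lb.

T = 87.20 lb, O_x = 61.66 lb, O_y = 88.34 lb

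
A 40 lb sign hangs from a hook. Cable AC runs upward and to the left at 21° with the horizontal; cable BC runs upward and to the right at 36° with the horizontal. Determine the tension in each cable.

ΣF_x = 0: −T_AC·cos21° + T_BC·cos36° = 0 → T_BC = 1.15397·T_AC.
ΣF_y = 0: T_AC·sin21° + T_BC·sin36° = 40.
Substitute: T_AC·(0.358368 + 1.15397·0.587785) = 40 → T_AC = 38.5857 ≈ 38.59 lb.
Then T_BC = 1.15397 × 38.5857 = 44.53 lb.

T_AC = 38.59 lb, T_BC = 44.53 lb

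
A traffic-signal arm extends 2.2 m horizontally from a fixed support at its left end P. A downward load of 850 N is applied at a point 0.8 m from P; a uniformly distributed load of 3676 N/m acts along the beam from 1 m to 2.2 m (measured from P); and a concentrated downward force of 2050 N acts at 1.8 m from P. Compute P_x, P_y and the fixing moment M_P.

P_x = 0, P_y = 7311 N, M_P = 11430 N·m

Resultant of the distributed load: 3676 × 1.2 = 4411.2 N at 1.6 m from P.
ΣF_x = 0: P_x = 0.
ΣF_y = 0: P_y − 850 − 3676·1.2 − 2050 = 0 → P_y = 7311 N.
ΣM about P: M_P − 850·0.8 − (3676·1.2)·1.6 − 2050·1.8 = 0 → M_P = 11430 N·m.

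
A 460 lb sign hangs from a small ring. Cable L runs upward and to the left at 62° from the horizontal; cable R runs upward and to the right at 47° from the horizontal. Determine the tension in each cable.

T_L = 331.8 lb, T_R = 228.4 lb

ΣF_x = 0: −T_L·cos62° + T_R·cos47° = 0 → T_R = 0.688376·T_L.
ΣF_y = 0: T_L·sin62° + T_R·sin47° = 460.
Substitute: T_L·(0.882948 + 0.688376·0.731354) = 460 → T_L = 331.796 ≈ 331.8 lb.
Then T_R = 0.688376 × 331.796 = 228.4 lb.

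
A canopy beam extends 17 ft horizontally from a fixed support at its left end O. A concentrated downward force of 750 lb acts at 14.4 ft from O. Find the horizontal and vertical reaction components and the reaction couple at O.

ΣF_x = 0: O_x = 0.
ΣF_y = 0: O_y − 750 = 0 → O_y = 750.0 lb.
ΣM about O: M_O − 750·14.4 = 0 → M_O = 10800 lb·ft.

O_x = 0, O_y = 750.0 lb, M_O = 10800 lb·ft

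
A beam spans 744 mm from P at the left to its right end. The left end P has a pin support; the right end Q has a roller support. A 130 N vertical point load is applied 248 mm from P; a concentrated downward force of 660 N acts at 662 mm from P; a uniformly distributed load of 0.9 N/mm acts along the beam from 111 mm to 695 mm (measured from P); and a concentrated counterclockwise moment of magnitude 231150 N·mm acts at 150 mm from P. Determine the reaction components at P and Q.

Resultant of the distributed load: 0.9 × 584 = 525.6 N at 403 mm from P.
Moments about P: Q_y·744 − 130·248 − 660·662 − (0.9·584)·403 + 231150 = 0 → Q_y = 449826.8/744 = 604.606 ≈ 604.6 N.
ΣF_y = 0: P_y + 604.606 − 130 − 660 − 0.9·584 = 0 → P_y = 711.0 N.
ΣF_x = 0: no horizontal applied forces, so P_x = 0.

P_x = 0, P_y = 711.0 N, Q_y = 604.6 N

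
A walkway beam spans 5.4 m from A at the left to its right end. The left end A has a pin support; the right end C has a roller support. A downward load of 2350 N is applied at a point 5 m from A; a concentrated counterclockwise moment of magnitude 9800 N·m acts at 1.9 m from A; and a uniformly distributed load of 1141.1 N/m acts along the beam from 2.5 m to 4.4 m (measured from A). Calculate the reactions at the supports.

A_x = 0, A_y = 2772 N, C_y = 1746 N

Resultant of the distributed load: 1141.1 × 1.9 = 2168.09 N at 3.45 m from A.
ΣM about A: C_y·5.4 − 2350·5 + 9800 − (1141.1·1.9)·3.45 = 0 → C_y = 9429.9105/5.4 = 1746.28 ≈ 1746 N.
ΣF_y = 0: A_y + 1746.28 − 2350 − 1141.1·1.9 = 0 → A_y = 2772 N.
ΣF_x = 0: no horizontal applied forces, so A_x = 0.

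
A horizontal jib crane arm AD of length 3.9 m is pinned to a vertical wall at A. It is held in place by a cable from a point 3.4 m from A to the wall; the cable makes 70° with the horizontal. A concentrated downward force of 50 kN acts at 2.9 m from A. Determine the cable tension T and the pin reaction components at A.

T = 45.38 kN, A_x = 15.52 kN, A_y = 7.353 kN

ΣM about A: T·sin70°·3.4 − 50·2.9 = 0 → T = 145/(3.4·0.939693) = 45.384 ≈ 45.38 kN.
ΣF_x = 0: A_x − T·cos70° = 0 → A_x = 45.384 × 0.34202 = 15.52 kN.
ΣF_y = 0: A_y + T·sin70° − 50 = 0 → A_y = 50 − 45.384 × 0.939693 = 7.353 kN.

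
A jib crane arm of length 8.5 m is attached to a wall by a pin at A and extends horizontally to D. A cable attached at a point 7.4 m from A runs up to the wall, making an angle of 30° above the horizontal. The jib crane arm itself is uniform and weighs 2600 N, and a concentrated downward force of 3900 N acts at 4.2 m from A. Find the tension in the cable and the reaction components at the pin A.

T = 7414 N, A_x = 6420 N, A_y = 2793 N

ΣM about A: T·sin30°·7.4 − 2600·4.25 − 3900·4.2 = 0 → T = 27430/(7.4·0.5) = 7413.51 ≈ 7414 N.
ΣF_x = 0: A_x − T·cos30° = 0 → A_x = 7413.51 × 0.866025 = 6420 N.
ΣF_y = 0: A_y + T·sin30° − 2600 − 3900 = 0 → A_y = 6500 − 7413.51 × 0.5 = 2793 N.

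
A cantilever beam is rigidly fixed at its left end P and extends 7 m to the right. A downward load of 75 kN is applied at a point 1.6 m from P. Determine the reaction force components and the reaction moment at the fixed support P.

ΣF_x = 0: P_x = 0.
ΣF_y = 0: P_y − 75 = 0 → P_y = 75.00 kN.
ΣM about P: M_P − 75·1.6 = 0 → M_P = 120.0 kN·m.

P_x = 0, P_y = 75.00 kN, M_P = 120.0 kN·m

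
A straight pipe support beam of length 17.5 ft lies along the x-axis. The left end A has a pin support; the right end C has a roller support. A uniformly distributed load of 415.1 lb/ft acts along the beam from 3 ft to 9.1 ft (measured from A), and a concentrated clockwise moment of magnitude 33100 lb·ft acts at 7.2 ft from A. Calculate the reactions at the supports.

Resultant of the distributed load: 415.1 × 6.1 = 2532.11 lb at 6.05 ft from A.
Moments about A: C_y·17.5 − (415.1·6.1)·6.05 − 33100 = 0 → C_y = 48419.2655/17.5 = 2766.82 ≈ 2767 lb.
ΣF_y = 0: A_y + 2766.82 − 415.1·6.1 = 0 → A_y = -234.7 lb.
ΣF_x = 0: no horizontal applied forces, so A_x = 0.

A_x = 0, A_y = -234.7 lb, C_y = 2767 lb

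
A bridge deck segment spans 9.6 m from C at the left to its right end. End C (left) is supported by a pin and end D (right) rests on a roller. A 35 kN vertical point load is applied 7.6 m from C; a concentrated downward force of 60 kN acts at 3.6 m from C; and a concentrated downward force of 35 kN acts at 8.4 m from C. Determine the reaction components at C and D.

C_x = 0, C_y = 49.17 kN, D_y = 80.83 kN

Moments about C: D_y·9.6 − 35·7.6 − 60·3.6 − 35·8.4 = 0 → D_y = 776/9.6 = 80.8333 ≈ 80.83 kN.
ΣF_y = 0: C_y + 80.8333 − 35 − 60 − 35 = 0 → C_y = 49.17 kN.
ΣF_x = 0: no horizontal applied forces, so C_x = 0.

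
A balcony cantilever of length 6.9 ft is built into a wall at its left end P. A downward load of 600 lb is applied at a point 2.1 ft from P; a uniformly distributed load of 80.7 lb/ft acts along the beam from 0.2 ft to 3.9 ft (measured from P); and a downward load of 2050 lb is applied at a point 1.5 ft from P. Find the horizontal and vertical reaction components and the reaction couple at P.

Resultant of the distributed load: 80.7 × 3.7 = 298.59 lb at 2.05 ft from P.
ΣF_x = 0: P_x = 0.
ΣF_y = 0: P_y − 600 − 80.7·3.7 − 2050 = 0 → P_y = 2949 lb.
ΣM about P: M_P − 600·2.1 − (80.7·3.7)·2.05 − 2050·1.5 = 0 → M_P = 4947 lb·ft.

P_x = 0, P_y = 2949 lb, M_P = 4947 lb·ft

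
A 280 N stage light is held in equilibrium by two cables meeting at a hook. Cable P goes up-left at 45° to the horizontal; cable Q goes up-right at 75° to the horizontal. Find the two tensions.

T_P = 83.68 N, T_Q = 228.6 N

ΣF_x = 0: −T_P·cos45° + T_Q·cos75° = 0 → T_Q = 2.73205·T_P.
ΣF_y = 0: T_P·sin45° + T_Q·sin75° = 280.
Substitute: T_P·(0.707107 + 2.73205·0.965926) = 280 → T_P = 83.6804 ≈ 83.68 N.
Then T_Q = 2.73205 × 83.6804 = 228.6 N.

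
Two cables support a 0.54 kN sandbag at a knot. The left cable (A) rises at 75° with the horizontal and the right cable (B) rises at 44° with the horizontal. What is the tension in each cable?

ΣF_x = 0: −T_A·cos75° + T_B·cos44° = 0 → T_B = 0.359801·T_A.
ΣF_y = 0: T_A·sin75° + T_B·sin44° = 0.54.
Substitute: T_A·(0.965926 + 0.359801·0.694658) = 0.54 → T_A = 0.444128 ≈ 0.4441 kN.
Then T_B = 0.359801 × 0.444128 = 0.1598 kN.

T_A = 0.4441 kN, T_B = 0.1598 kN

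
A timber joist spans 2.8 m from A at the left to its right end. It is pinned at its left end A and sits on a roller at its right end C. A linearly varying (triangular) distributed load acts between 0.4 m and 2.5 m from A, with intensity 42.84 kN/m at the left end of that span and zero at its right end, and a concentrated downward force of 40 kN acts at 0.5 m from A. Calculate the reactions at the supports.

Resultant of the triangular load: ½ × 42.84 × 2.1 = 44.982 kN, acting at 1.1 m from A (one-third of the span from the peak).
Moments about A: C_y·2.8 − (½·42.84·2.1)·1.1 − 40·0.5 = 0 → C_y = 69.4802/2.8 = 24.8144 ≈ 24.81 kN.
ΣF_y = 0: A_y + 24.8144 − ½·42.84·2.1 − 40 = 0 → A_y = 60.17 kN.
ΣF_x = 0: no horizontal applied forces, so A_x = 0.

A_x = 0, A_y = 60.17 kN, C_y = 24.81 kN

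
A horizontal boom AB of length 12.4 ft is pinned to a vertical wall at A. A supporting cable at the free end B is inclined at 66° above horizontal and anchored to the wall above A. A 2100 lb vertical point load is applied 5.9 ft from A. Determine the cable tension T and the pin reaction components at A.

ΣM about A: T·sin66°·12.4 − 2100·5.9 = 0 → T = 12390/(12.4·0.913545) = 1093.75 ≈ 1094 lb.
ΣF_x = 0: A_x − T·cos66° = 0 → A_x = 1093.75 × 0.406737 = 444.9 lb.
ΣF_y = 0: A_y + T·sin66° − 2100 = 0 → A_y = 2100 − 1093.75 × 0.913545 = 1101 lb.

T = 1094 lb, A_x = 444.9 lb, A_y = 1101 lb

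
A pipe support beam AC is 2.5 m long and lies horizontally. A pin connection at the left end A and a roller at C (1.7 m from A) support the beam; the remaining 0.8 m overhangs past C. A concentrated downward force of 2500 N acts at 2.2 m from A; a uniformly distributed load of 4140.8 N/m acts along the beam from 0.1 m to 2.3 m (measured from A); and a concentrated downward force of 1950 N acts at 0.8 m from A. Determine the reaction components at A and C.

Resultant of the distributed load: 4140.8 × 2.2 = 9109.76 N at 1.2 m from A.
ΣM about A: C_y·1.7 − 2500·2.2 − (4140.8·2.2)·1.2 − 1950·0.8 = 0 → C_y = 17991.712/1.7 = 10583.4 ≈ 10580 N.
ΣF_y = 0: A_y + 10583.4 − 2500 − 4140.8·2.2 − 1950 = 0 → A_y = 2976 N.
ΣF_x = 0: no horizontal applied forces, so A_x = 0.

A_x = 0, A_y = 2976 N, C_y = 10580 N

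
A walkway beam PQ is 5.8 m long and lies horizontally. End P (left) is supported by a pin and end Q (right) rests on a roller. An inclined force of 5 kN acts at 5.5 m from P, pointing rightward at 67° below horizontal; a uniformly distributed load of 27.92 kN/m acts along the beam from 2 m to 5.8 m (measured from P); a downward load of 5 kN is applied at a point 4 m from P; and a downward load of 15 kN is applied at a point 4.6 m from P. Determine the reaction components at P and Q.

P_x = -1.954 kN, P_y = 39.65 kN, Q_y = 91.05 kN

Resultant of the distributed load: 27.92 × 3.8 = 106.096 kN at 3.9 m from P.
Taking moments about P: Q_y·5.8 − 5·sin67°·5.5 − (27.92·3.8)·3.9 − 5·4 − 15·4.6 = 0 → Q_y = 528.088/5.8 = 91.0497 ≈ 91.05 kN.
ΣF_y = 0: P_y + 91.0497 − 5·sin67° − 27.92·3.8 − 5 − 15 = 0 → P_y = 39.65 kN.
ΣF_x = 0: P_x + 5·cos67° = 0 → P_x = -1.954 kN.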